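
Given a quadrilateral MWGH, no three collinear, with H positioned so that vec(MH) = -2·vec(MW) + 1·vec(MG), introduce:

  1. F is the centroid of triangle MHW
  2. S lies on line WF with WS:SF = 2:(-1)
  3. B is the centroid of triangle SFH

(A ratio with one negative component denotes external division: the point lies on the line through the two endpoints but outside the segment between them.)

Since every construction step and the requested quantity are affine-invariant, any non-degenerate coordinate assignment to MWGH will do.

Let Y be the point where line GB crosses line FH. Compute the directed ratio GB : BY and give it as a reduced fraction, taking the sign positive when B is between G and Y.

Set M = (0, 0), W = (1, 0), G = (0, 1), H = (-2, 1); any affine frame gives the same invariant.
1. F is the centroid of triangle MHW ⇒ F = (-1/3, 1/3)
2. S lies on line WF with WS:SF = 2:(-1) ⇒ S = (-5/3, 2/3)
3. B is the centroid of triangle SFH ⇒ B = (-4/3, 2/3)
line GB meets FH at Y = (-16/13, 9/13)
B = G + t·(Y−G) with t = 13/12, so GB:BY = 13/12:-1/12

GB:BY = -13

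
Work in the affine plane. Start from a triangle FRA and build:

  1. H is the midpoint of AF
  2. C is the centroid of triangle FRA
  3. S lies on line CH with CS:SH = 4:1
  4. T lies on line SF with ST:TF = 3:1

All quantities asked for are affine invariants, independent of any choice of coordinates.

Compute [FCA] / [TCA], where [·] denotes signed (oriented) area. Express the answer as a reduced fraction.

Assign F = (0, 0), R = (1, 0), A = (0, 1) — the answer is frame-independent, so this choice is without loss of generality.
1. H is the midpoint of AF ⇒ H = (0, 1/2)
2. C is the centroid of triangle FRA ⇒ C = (1/3, 1/3)
3. S lies on line CH with CS:SH = 4:1 ⇒ S = (1/15, 7/15)
4. T lies on line SF with ST:TF = 3:1 ⇒ T = (1/60, 7/60)
2·[FCA] = 1/3, 2·[TCA] = 17/60
[FCA]:[TCA] = 1/3:17/60 = 20/17

[FCA]:[TCA] = 20/17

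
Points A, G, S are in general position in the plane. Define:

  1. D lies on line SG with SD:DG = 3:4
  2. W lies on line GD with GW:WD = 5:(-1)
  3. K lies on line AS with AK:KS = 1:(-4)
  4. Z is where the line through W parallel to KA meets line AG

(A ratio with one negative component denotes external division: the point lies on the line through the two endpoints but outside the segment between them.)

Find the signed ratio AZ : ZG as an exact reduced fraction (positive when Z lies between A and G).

Set A = (0, 0), G = (1, 0), S = (0, 1); any affine frame gives the same invariant.
1. D lies on line SG with SD:DG = 3:4 ⇒ D = (3/7, 4/7)
2. W lies on line GD with GW:WD = 5:(-1) ⇒ W = (2/7, 5/7)
3. K lies on line AS with AK:KS = 1:(-4) ⇒ K = (0, -1/3)
4. Z is where the line through W parallel to KA meets line AG ⇒ Z = (2/7, 0)
Z = A + t·(G−A) with t = 2/7, so AZ:ZG = t:(1−t) = 2/7:5/7

AZ:ZG = 2/5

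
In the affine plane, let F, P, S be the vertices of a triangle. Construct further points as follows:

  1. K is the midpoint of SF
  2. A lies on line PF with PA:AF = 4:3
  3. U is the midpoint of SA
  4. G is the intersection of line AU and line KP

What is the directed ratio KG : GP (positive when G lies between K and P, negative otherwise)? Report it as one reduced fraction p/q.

KG:GP = 3/8

Set F = (0, 0), P = (1, 0), S = (0, 1); any affine frame gives the same invariant.
1. K is the midpoint of SF ⇒ K = (0, 1/2)
2. A lies on line PF with PA:AF = 4:3 ⇒ A = (3/7, 0)
3. U is the midpoint of SA ⇒ U = (3/14, 1/2)
4. G is the intersection of line AU and line KP ⇒ G = (3/11, 4/11)
G = K + t·(P−K) with t = 3/11, so KG:GP = t:(1−t) = 3/11:8/11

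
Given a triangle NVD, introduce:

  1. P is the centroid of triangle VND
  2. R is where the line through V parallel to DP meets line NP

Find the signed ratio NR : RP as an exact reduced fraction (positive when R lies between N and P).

Assign N = (0, 0), V = (1, 0), D = (0, 1) — the answer is frame-independent, so this choice is without loss of generality.
1. P is the centroid of triangle VND ⇒ P = (1/3, 1/3)
2. R is where the line through V parallel to DP meets line NP ⇒ R = (2/3, 2/3)
R = N + t·(P−N) with t = 2, so NR:RP = t:(1−t) = 2:-1

NR:RP = -2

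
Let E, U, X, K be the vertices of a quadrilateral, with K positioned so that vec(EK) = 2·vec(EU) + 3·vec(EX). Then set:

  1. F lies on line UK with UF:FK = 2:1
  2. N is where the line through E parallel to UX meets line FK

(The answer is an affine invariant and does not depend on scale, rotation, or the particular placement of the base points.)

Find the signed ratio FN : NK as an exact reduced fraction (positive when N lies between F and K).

FN:NK = -11/15

Choose coordinates E = (0, 0), U = (1, 0), X = (0, 1), K = (2, 3).
1. F lies on line UK with UF:FK = 2:1 ⇒ F = (5/3, 2)
2. N is where the line through E parallel to UX meets line FK ⇒ N = (3/4, -3/4)
N = F + t·(K−F) with t = -11/4, so FN:NK = t:(1−t) = -11/4:15/4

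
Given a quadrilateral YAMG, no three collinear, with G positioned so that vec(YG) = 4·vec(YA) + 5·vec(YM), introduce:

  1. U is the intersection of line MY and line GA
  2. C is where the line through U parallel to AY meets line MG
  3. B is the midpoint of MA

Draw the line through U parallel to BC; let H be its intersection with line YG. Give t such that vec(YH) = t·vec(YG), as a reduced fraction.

t = -95/129

Choose coordinates Y = (0, 0), A = (1, 0), M = (0, 1), G = (4, 5).
1. U is the intersection of line MY and line GA ⇒ U = (0, -5/3)
2. C is where the line through U parallel to AY meets line MG ⇒ C = (-8/3, -5/3)
3. B is the midpoint of MA ⇒ B = (1/2, 1/2)
through U parallel to BC: direction (-19/6, -13/6); meets YG at H = (-380/129, -475/129)
H = Y + t·(G−Y) with t = -95/129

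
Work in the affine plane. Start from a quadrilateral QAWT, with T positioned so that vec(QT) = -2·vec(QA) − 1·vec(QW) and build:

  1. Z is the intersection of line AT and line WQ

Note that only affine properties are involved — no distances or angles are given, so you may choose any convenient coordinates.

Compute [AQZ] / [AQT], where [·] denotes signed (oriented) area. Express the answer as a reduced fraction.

[AQZ]:[AQT] = 1/3

Set Q = (0, 0), A = (1, 0), W = (0, 1), T = (-2, -1); any affine frame gives the same invariant.
1. Z is the intersection of line AT and line WQ ⇒ Z = (0, -1/3)
2·[AQZ] = 1/3, 2·[AQT] = 1
[AQZ]:[AQT] = 1/3:1 = 1/3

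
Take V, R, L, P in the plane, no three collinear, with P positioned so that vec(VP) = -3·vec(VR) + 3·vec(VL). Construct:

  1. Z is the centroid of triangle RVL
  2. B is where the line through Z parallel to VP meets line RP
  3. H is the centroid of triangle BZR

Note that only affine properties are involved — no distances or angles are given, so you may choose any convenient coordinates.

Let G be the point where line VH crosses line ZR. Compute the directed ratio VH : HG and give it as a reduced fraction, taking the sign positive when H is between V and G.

VH:HG = -11/2

Choose coordinates V = (0, 0), R = (1, 0), L = (0, 1), P = (-3, 3).
1. Z is the centroid of triangle RVL ⇒ Z = (1/3, 1/3)
2. B is where the line through Z parallel to VP meets line RP ⇒ B = (-1/3, 1)
3. H is the centroid of triangle BZR ⇒ H = (1/3, 4/9)
line VH meets ZR at G = (3/11, 4/11)
H = V + t·(G−V) with t = 11/9, so VH:HG = 11/9:-2/9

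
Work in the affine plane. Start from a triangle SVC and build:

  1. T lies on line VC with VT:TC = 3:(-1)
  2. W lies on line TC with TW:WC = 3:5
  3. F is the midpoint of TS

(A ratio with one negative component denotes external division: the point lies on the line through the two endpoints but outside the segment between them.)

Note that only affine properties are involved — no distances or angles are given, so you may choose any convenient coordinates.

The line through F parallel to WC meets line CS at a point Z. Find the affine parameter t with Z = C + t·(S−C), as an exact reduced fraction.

Assign S = (0, 0), V = (1, 0), C = (0, 1) — the answer is frame-independent, so this choice is without loss of generality.
1. T lies on line VC with VT:TC = 3:(-1) ⇒ T = (-1/2, 3/2)
2. W lies on line TC with TW:WC = 3:5 ⇒ W = (-5/16, 21/16)
3. F is the midpoint of TS ⇒ F = (-1/4, 3/4)
through F parallel to WC: direction (5/16, -5/16); meets CS at Z = (0, 1/2)
Z = C + t·(S−C) with t = 1/2

t = 1/2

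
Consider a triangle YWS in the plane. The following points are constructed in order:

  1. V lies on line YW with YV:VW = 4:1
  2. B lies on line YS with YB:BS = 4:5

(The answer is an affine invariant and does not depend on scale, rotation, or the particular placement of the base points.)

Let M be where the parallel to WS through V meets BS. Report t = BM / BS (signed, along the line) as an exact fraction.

t = 16/25

Set Y = (0, 0), W = (1, 0), S = (0, 1); any affine frame gives the same invariant.
1. V lies on line YW with YV:VW = 4:1 ⇒ V = (4/5, 0)
2. B lies on line YS with YB:BS = 4:5 ⇒ B = (0, 4/9)
through V parallel to WS: direction (-1, 1); meets BS at M = (0, 4/5)
M = B + t·(S−B) with t = 16/25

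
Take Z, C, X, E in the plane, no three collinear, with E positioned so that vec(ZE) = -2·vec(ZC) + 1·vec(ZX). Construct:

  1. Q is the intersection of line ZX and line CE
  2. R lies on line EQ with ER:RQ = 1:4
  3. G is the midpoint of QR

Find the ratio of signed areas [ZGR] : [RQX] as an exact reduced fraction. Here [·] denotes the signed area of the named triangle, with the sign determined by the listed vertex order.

Set Z = (0, 0), C = (1, 0), X = (0, 1), E = (-2, 1); any affine frame gives the same invariant.
1. Q is the intersection of line ZX and line CE ⇒ Q = (0, 1/3)
2. R lies on line EQ with ER:RQ = 1:4 ⇒ R = (-8/5, 13/15)
3. G is the midpoint of QR ⇒ G = (-4/5, 3/5)
2·[ZGR] = 4/15, 2·[RQX] = 16/15
[ZGR]:[RQX] = 4/15:16/15 = 1/4

[ZGR]:[RQX] = 1/4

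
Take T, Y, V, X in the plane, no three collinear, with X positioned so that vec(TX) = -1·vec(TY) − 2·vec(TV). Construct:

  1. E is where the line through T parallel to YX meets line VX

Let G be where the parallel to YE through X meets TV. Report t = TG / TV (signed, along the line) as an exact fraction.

t = -5/3

Work in coordinates with T = (0, 0), Y = (1, 0), V = (0, 1), X = (-1, -2).
1. E is where the line through T parallel to YX meets line VX ⇒ E = (-1/2, -1/2)
through X parallel to YE: direction (-3/2, -1/2); meets TV at G = (0, -5/3)
G = T + t·(V−T) with t = -5/3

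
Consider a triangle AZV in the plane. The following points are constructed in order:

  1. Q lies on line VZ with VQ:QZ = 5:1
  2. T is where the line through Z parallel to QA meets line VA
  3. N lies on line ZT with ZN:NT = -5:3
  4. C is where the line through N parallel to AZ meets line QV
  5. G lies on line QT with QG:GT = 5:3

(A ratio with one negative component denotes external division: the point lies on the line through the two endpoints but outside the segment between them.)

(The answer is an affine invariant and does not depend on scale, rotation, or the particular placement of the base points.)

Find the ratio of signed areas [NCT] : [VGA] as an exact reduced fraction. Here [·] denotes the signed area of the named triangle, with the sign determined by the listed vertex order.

[NCT]:[VGA] = -72/25

Set A = (0, 0), Z = (1, 0), V = (0, 1); any affine frame gives the same invariant.
1. Q lies on line VZ with VQ:QZ = 5:1 ⇒ Q = (5/6, 1/6)
2. T is where the line through Z parallel to QA meets line VA ⇒ T = (0, -1/5)
3. N lies on line ZT with ZN:NT = -5:3 ⇒ N = (-3/2, -1/2)
4. C is where the line through N parallel to AZ meets line QV ⇒ C = (3/2, -1/2)
5. G lies on line QT with QG:GT = 5:3 ⇒ G = (5/16, -1/16)
2·[NCT] = 9/10, 2·[VGA] = -5/16
[NCT]:[VGA] = 9/10:-5/16 = -72/25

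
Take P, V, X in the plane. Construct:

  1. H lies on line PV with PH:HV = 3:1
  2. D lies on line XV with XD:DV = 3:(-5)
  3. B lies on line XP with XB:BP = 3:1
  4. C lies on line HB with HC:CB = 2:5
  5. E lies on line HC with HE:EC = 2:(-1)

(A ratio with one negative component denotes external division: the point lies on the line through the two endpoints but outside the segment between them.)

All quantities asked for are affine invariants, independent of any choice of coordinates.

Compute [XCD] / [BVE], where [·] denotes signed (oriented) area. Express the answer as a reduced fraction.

Set P = (0, 0), V = (1, 0), X = (0, 1); any affine frame gives the same invariant.
1. H lies on line PV with PH:HV = 3:1 ⇒ H = (3/4, 0)
2. D lies on line XV with XD:DV = 3:(-5) ⇒ D = (-3/2, 5/2)
3. B lies on line XP with XB:BP = 3:1 ⇒ B = (0, 1/4)
4. C lies on line HB with HC:CB = 2:5 ⇒ C = (15/28, 1/14)
5. E lies on line HC with HE:EC = 2:(-1) ⇒ E = (9/28, 1/7)
2·[XCD] = -33/56, 2·[BVE] = -3/112
[XCD]:[BVE] = -33/56:-3/112 = 22

[XCD]:[BVE] = 22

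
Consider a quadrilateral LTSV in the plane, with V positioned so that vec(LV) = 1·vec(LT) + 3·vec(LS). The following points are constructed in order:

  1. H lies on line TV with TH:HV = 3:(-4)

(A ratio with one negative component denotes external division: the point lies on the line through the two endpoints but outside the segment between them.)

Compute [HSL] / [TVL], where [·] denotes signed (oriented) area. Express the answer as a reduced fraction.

[HSL]:[TVL] = 1/3

Choose coordinates L = (0, 0), T = (1, 0), S = (0, 1), V = (1, 3).
1. H lies on line TV with TH:HV = 3:(-4) ⇒ H = (1, -9)
2·[HSL] = 1, 2·[TVL] = 3
[HSL]:[TVL] = 1:3 = 1/3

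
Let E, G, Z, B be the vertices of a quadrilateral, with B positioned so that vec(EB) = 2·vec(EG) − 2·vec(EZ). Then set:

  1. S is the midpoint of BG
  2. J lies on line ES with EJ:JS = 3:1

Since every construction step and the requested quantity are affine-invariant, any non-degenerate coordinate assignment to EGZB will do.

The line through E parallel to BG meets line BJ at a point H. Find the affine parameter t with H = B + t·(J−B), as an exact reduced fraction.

Assign E = (0, 0), G = (1, 0), Z = (0, 1), B = (2, -2) — the answer is frame-independent, so this choice is without loss of generality.
1. S is the midpoint of BG ⇒ S = (3/2, -1)
2. J lies on line ES with EJ:JS = 3:1 ⇒ J = (9/8, -3/4)
through E parallel to BG: direction (-1, 2); meets BJ at H = (-3/2, 3)
H = B + t·(J−B) with t = 4

t = 4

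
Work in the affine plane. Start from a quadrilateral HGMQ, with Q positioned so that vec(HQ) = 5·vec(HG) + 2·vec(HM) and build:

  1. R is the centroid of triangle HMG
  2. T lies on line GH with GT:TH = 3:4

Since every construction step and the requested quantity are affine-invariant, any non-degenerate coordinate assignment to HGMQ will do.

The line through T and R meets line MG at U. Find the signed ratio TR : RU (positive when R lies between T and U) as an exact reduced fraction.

TR:RU = 2/7

Set H = (0, 0), G = (1, 0), M = (0, 1), Q = (5, 2); any affine frame gives the same invariant.
1. R is the centroid of triangle HMG ⇒ R = (1/3, 1/3)
2. T lies on line GH with GT:TH = 3:4 ⇒ T = (4/7, 0)
line TR meets MG at U = (-1/2, 3/2)
R = T + t·(U−T) with t = 2/9, so TR:RU = 2/9:7/9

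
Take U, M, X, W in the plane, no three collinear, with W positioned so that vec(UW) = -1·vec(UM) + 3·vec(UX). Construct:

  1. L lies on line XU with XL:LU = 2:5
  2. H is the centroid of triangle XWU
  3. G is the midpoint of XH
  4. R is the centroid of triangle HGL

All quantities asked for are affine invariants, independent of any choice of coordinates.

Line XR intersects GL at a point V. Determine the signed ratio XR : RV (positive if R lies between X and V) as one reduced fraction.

Assign U = (0, 0), M = (1, 0), X = (0, 1), W = (-1, 3) — the answer is frame-independent, so this choice is without loss of generality.
1. L lies on line XU with XL:LU = 2:5 ⇒ L = (0, 5/7)
2. H is the centroid of triangle XWU ⇒ H = (-1/3, 4/3)
3. G is the midpoint of XH ⇒ G = (-1/6, 7/6)
4. R is the centroid of triangle HGL ⇒ R = (-1/6, 15/14)
line XR meets GL at V = (-1/8, 59/56)
R = X + t·(V−X) with t = 4/3, so XR:RV = 4/3:-1/3

XR:RV = -4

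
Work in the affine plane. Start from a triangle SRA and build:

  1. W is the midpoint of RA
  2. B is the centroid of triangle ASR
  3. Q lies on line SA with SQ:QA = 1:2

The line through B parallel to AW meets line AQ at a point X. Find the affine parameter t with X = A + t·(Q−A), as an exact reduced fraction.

Choose coordinates S = (0, 0), R = (1, 0), A = (0, 1).
1. W is the midpoint of RA ⇒ W = (1/2, 1/2)
2. B is the centroid of triangle ASR ⇒ B = (1/3, 1/3)
3. Q lies on line SA with SQ:QA = 1:2 ⇒ Q = (0, 1/3)
through B parallel to AW: direction (1/2, -1/2); meets AQ at X = (0, 2/3)
X = A + t·(Q−A) with t = 1/2

t = 1/2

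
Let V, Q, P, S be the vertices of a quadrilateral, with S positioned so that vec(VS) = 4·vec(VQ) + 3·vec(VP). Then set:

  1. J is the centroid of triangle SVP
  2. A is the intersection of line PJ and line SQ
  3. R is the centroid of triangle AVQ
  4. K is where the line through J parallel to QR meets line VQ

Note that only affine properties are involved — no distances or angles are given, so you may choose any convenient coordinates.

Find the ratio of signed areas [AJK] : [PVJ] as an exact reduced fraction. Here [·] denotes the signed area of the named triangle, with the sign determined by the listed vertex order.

Assign V = (0, 0), Q = (1, 0), P = (0, 1), S = (4, 3) — the answer is frame-independent, so this choice is without loss of generality.
1. J is the centroid of triangle SVP ⇒ J = (4/3, 4/3)
2. A is the intersection of line PJ and line SQ ⇒ A = (8/3, 5/3)
3. R is the centroid of triangle AVQ ⇒ R = (11/9, 5/9)
4. K is where the line through J parallel to QR meets line VQ ⇒ K = (4/5, 0)
2·[AJK] = 8/5, 2·[PVJ] = 4/3
[AJK]:[PVJ] = 8/5:4/3 = 6/5

[AJK]:[PVJ] = 6/5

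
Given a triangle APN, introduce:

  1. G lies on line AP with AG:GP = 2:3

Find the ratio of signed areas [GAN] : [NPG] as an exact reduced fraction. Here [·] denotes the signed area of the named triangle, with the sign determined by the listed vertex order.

Work in coordinates with A = (0, 0), P = (1, 0), N = (0, 1).
1. G lies on line AP with AG:GP = 2:3 ⇒ G = (2/5, 0)
2·[GAN] = -2/5, 2·[NPG] = -3/5
[GAN]:[NPG] = -2/5:-3/5 = 2/3

[GAN]:[NPG] = 2/3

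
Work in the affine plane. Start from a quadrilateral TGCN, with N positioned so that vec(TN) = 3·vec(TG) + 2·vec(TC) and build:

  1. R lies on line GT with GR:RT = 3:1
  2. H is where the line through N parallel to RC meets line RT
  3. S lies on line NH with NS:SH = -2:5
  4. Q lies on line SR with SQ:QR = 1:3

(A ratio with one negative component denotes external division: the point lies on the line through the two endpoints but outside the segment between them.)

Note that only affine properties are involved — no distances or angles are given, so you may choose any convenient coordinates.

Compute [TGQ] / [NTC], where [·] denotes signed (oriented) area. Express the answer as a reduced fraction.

Work in coordinates with T = (0, 0), G = (1, 0), C = (0, 1), N = (3, 2).
1. R lies on line GT with GR:RT = 3:1 ⇒ R = (1/4, 0)
2. H is where the line through N parallel to RC meets line RT ⇒ H = (7/2, 0)
3. S lies on line NH with NS:SH = -2:5 ⇒ S = (8/3, 10/3)
4. Q lies on line SR with SQ:QR = 1:3 ⇒ Q = (33/16, 5/2)
2·[TGQ] = 5/2, 2·[NTC] = -3
[TGQ]:[NTC] = 5/2:-3 = -5/6

[TGQ]:[NTC] = -5/6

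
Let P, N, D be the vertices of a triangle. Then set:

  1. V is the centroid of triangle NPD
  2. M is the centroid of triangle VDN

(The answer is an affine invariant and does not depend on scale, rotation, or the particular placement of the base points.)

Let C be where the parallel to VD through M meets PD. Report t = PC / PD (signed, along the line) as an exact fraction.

Assign P = (0, 0), N = (1, 0), D = (0, 1) — the answer is frame-independent, so this choice is without loss of generality.
1. V is the centroid of triangle NPD ⇒ V = (1/3, 1/3)
2. M is the centroid of triangle VDN ⇒ M = (4/9, 4/9)
through M parallel to VD: direction (-1/3, 2/3); meets PD at C = (0, 4/3)
C = P + t·(D−P) with t = 4/3

t = 4/3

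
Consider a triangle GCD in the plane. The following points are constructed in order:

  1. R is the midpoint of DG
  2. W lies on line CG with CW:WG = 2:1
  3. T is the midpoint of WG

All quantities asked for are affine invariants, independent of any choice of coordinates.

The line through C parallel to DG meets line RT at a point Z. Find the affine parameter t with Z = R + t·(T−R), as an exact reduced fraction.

Set G = (0, 0), C = (1, 0), D = (0, 1); any affine frame gives the same invariant.
1. R is the midpoint of DG ⇒ R = (0, 1/2)
2. W lies on line CG with CW:WG = 2:1 ⇒ W = (1/3, 0)
3. T is the midpoint of WG ⇒ T = (1/6, 0)
through C parallel to DG: direction (0, -1); meets RT at Z = (1, -5/2)
Z = R + t·(T−R) with t = 6

t = 6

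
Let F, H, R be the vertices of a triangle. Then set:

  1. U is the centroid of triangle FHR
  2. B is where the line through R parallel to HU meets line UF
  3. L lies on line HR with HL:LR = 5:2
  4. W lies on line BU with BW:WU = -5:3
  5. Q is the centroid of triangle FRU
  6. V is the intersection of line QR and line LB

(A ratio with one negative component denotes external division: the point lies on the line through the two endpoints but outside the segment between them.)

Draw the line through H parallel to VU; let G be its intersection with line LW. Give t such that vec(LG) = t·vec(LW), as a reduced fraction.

t = -50/237

Set F = (0, 0), H = (1, 0), R = (0, 1); any affine frame gives the same invariant.
1. U is the centroid of triangle FHR ⇒ U = (1/3, 1/3)
2. B is where the line through R parallel to HU meets line UF ⇒ B = (2/3, 2/3)
3. L lies on line HR with HL:LR = 5:2 ⇒ L = (2/7, 5/7)
4. W lies on line BU with BW:WU = -5:3 ⇒ W = (-1/6, -1/6)
5. Q is the centroid of triangle FRU ⇒ Q = (1/9, 4/9)
6. V is the intersection of line QR and line LB ⇒ V = (2/39, 29/39)
through H parallel to VU: direction (11/39, -16/39); meets LW at G = (271/711, 640/711)
G = L + t·(W−L) with t = -50/237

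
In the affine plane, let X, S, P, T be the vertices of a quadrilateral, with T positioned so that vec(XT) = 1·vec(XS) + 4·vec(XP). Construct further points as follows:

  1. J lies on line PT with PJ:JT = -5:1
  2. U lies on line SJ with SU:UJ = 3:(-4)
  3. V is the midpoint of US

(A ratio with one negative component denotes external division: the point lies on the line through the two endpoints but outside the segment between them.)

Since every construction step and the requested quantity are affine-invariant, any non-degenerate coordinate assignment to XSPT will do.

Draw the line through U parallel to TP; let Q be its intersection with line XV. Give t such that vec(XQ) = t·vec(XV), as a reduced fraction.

Set X = (0, 0), S = (1, 0), P = (0, 1), T = (1, 4); any affine frame gives the same invariant.
1. J lies on line PT with PJ:JT = -5:1 ⇒ J = (5/4, 19/4)
2. U lies on line SJ with SU:UJ = 3:(-4) ⇒ U = (1/4, -57/4)
3. V is the midpoint of US ⇒ V = (5/8, -57/8)
through U parallel to TP: direction (-1, -3); meets XV at Q = (25/24, -95/8)
Q = X + t·(V−X) with t = 5/3

t = 5/3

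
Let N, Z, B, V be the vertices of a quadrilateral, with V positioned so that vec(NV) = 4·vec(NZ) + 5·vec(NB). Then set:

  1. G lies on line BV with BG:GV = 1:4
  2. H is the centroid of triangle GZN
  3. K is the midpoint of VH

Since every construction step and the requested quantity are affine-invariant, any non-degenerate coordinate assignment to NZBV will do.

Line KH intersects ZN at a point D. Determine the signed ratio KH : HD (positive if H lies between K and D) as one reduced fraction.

Choose coordinates N = (0, 0), Z = (1, 0), B = (0, 1), V = (4, 5).
1. G lies on line BV with BG:GV = 1:4 ⇒ G = (4/5, 9/5)
2. H is the centroid of triangle GZN ⇒ H = (3/5, 3/5)
3. K is the midpoint of VH ⇒ K = (23/10, 14/5)
line KH meets ZN at D = (3/22, 0)
H = K + t·(D−K) with t = 11/14, so KH:HD = 11/14:3/14

KH:HD = 11/3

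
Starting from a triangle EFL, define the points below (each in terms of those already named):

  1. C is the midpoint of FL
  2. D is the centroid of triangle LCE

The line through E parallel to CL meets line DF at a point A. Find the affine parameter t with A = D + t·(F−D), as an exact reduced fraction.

Assign E = (0, 0), F = (1, 0), L = (0, 1) — the answer is frame-independent, so this choice is without loss of generality.
1. C is the midpoint of FL ⇒ C = (1/2, 1/2)
2. D is the centroid of triangle LCE ⇒ D = (1/6, 1/2)
through E parallel to CL: direction (-1/2, 1/2); meets DF at A = (-3/2, 3/2)
A = D + t·(F−D) with t = -2

t = -2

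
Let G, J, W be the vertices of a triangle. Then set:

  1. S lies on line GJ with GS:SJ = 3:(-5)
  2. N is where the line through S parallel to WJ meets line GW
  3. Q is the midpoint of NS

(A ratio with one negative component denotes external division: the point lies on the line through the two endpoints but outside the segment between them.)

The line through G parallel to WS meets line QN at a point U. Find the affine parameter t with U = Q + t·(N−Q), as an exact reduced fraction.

Set G = (0, 0), J = (1, 0), W = (0, 1); any affine frame gives the same invariant.
1. S lies on line GJ with GS:SJ = 3:(-5) ⇒ S = (-3/2, 0)
2. N is where the line through S parallel to WJ meets line GW ⇒ N = (0, -3/2)
3. Q is the midpoint of NS ⇒ Q = (-3/4, -3/4)
through G parallel to WS: direction (-3/2, -1); meets QN at U = (-9/10, -3/5)
U = Q + t·(N−Q) with t = -1/5

t = -1/5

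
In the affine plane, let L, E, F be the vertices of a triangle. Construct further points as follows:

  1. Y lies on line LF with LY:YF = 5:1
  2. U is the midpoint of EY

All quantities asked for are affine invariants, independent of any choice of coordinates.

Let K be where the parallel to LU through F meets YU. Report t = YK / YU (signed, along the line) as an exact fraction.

t = -1/5

Work in coordinates with L = (0, 0), E = (1, 0), F = (0, 1).
1. Y lies on line LF with LY:YF = 5:1 ⇒ Y = (0, 5/6)
2. U is the midpoint of EY ⇒ U = (1/2, 5/12)
through F parallel to LU: direction (1/2, 5/12); meets YU at K = (-1/10, 11/12)
K = Y + t·(U−Y) with t = -1/5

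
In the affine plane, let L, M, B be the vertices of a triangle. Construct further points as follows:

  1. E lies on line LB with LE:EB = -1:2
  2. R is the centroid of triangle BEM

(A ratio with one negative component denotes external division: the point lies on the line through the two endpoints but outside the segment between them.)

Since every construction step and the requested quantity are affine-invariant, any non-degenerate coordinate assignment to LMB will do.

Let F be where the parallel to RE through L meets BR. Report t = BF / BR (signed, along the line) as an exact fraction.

t = 1/2

Choose coordinates L = (0, 0), M = (1, 0), B = (0, 1).
1. E lies on line LB with LE:EB = -1:2 ⇒ E = (0, -1)
2. R is the centroid of triangle BEM ⇒ R = (1/3, 0)
through L parallel to RE: direction (-1/3, -1); meets BR at F = (1/6, 1/2)
F = B + t·(R−B) with t = 1/2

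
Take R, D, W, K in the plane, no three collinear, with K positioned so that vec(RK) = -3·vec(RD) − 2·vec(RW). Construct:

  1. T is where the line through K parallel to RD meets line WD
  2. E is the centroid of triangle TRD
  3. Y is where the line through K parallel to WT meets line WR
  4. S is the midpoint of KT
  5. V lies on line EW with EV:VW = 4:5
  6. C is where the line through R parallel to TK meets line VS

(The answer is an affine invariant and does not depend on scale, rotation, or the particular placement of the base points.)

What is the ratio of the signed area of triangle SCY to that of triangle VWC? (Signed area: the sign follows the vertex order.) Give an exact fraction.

Work in coordinates with R = (0, 0), D = (1, 0), W = (0, 1), K = (-3, -2).
1. T is where the line through K parallel to RD meets line WD ⇒ T = (3, -2)
2. E is the centroid of triangle TRD ⇒ E = (4/3, -2/3)
3. Y is where the line through K parallel to WT meets line WR ⇒ Y = (0, -5)
4. S is the midpoint of KT ⇒ S = (0, -2)
5. V lies on line EW with EV:VW = 4:5 ⇒ V = (20/27, 2/27)
6. C is where the line through R parallel to TK meets line VS ⇒ C = (5/7, 0)
2·[SCY] = -15/7, 2·[VWC] = 5/63
[SCY]:[VWC] = -15/7:5/63 = -27

[SCY]:[VWC] = -27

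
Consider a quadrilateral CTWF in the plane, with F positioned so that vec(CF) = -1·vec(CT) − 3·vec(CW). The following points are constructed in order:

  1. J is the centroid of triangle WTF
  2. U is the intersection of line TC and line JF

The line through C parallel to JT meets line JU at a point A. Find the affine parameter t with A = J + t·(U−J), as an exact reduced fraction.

Set C = (0, 0), T = (1, 0), W = (0, 1), F = (-1, -3); any affine frame gives the same invariant.
1. J is the centroid of triangle WTF ⇒ J = (0, -2/3)
2. U is the intersection of line TC and line JF ⇒ U = (2/7, 0)
through C parallel to JT: direction (1, 2/3); meets JU at A = (2/5, 4/15)
A = J + t·(U−J) with t = 7/5

t = 7/5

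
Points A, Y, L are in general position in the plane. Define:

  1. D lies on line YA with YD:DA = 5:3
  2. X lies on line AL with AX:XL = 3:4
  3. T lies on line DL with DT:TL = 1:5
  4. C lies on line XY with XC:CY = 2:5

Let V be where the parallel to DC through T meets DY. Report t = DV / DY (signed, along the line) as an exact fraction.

Assign A = (0, 0), Y = (1, 0), L = (0, 1) — the answer is frame-independent, so this choice is without loss of generality.
1. D lies on line YA with YD:DA = 5:3 ⇒ D = (3/8, 0)
2. X lies on line AL with AX:XL = 3:4 ⇒ X = (0, 3/7)
3. T lies on line DL with DT:TL = 1:5 ⇒ T = (5/16, 1/6)
4. C lies on line XY with XC:CY = 2:5 ⇒ C = (2/7, 15/49)
through T parallel to DC: direction (-5/56, 15/49); meets DY at V = (13/36, 0)
V = D + t·(Y−D) with t = -1/45

t = -1/45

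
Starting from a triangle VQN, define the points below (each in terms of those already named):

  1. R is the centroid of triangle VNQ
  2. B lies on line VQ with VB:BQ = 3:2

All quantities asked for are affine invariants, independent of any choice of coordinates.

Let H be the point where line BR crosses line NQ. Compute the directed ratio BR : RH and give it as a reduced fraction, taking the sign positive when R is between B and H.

BR:RH = 1/5

Choose coordinates V = (0, 0), Q = (1, 0), N = (0, 1).
1. R is the centroid of triangle VNQ ⇒ R = (1/3, 1/3)
2. B lies on line VQ with VB:BQ = 3:2 ⇒ B = (3/5, 0)
line BR meets NQ at H = (-1, 2)
R = B + t·(H−B) with t = 1/6, so BR:RH = 1/6:5/6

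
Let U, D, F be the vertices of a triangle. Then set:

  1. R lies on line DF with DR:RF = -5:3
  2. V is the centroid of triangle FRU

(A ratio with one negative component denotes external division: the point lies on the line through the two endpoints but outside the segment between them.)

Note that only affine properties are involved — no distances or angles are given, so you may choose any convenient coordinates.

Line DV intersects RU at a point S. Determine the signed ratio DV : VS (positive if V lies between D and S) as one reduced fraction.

Assign U = (0, 0), D = (1, 0), F = (0, 1) — the answer is frame-independent, so this choice is without loss of generality.
1. R lies on line DF with DR:RF = -5:3 ⇒ R = (-3/2, 5/2)
2. V is the centroid of triangle FRU ⇒ V = (-1/2, 7/6)
line DV meets RU at S = (-7/8, 35/24)
V = D + t·(S−D) with t = 4/5, so DV:VS = 4/5:1/5

DV:VS = 4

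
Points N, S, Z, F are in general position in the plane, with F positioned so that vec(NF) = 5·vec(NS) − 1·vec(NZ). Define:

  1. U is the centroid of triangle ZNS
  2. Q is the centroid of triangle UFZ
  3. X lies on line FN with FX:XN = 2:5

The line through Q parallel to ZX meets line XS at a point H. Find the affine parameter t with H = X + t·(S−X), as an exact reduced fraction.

t = 8/117

Choose coordinates N = (0, 0), S = (1, 0), Z = (0, 1), F = (5, -1).
1. U is the centroid of triangle ZNS ⇒ U = (1/3, 1/3)
2. Q is the centroid of triangle UFZ ⇒ Q = (16/9, 1/9)
3. X lies on line FN with FX:XN = 2:5 ⇒ X = (25/7, -5/7)
through Q parallel to ZX: direction (25/7, -12/7); meets XS at H = (309/91, -545/819)
H = X + t·(S−X) with t = 8/117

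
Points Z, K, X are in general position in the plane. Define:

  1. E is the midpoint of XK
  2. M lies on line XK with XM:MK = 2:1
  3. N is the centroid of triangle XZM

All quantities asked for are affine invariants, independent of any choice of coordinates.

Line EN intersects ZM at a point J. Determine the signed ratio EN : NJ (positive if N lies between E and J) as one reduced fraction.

EN:NJ = -1/4

Set Z = (0, 0), K = (1, 0), X = (0, 1); any affine frame gives the same invariant.
1. E is the midpoint of XK ⇒ E = (1/2, 1/2)
2. M lies on line XK with XM:MK = 2:1 ⇒ M = (2/3, 1/3)
3. N is the centroid of triangle XZM ⇒ N = (2/9, 4/9)
line EN meets ZM at J = (4/3, 2/3)
N = E + t·(J−E) with t = -1/3, so EN:NJ = -1/3:4/3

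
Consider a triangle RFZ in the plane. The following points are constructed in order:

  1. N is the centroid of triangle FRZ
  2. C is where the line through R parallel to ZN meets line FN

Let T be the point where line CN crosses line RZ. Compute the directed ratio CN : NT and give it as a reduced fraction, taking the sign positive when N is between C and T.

Work in coordinates with R = (0, 0), F = (1, 0), Z = (0, 1).
1. N is the centroid of triangle FRZ ⇒ N = (1/3, 1/3)
2. C is where the line through R parallel to ZN meets line FN ⇒ C = (-1/3, 2/3)
line CN meets RZ at T = (0, 1/2)
N = C + t·(T−C) with t = 2, so CN:NT = 2:-1

CN:NT = -2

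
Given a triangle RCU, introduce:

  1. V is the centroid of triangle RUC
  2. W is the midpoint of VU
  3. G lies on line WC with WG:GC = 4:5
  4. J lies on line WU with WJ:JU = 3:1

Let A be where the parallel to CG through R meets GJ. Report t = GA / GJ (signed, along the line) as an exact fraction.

Choose coordinates R = (0, 0), C = (1, 0), U = (0, 1).
1. V is the centroid of triangle RUC ⇒ V = (1/3, 1/3)
2. W is the midpoint of VU ⇒ W = (1/6, 2/3)
3. G lies on line WC with WG:GC = 4:5 ⇒ G = (29/54, 10/27)
4. J lies on line WU with WJ:JU = 3:1 ⇒ J = (1/24, 11/12)
through R parallel to CG: direction (-25/54, 10/27); meets GJ at A = (515/162, -206/81)
A = G + t·(J−G) with t = -16/3

t = -16/3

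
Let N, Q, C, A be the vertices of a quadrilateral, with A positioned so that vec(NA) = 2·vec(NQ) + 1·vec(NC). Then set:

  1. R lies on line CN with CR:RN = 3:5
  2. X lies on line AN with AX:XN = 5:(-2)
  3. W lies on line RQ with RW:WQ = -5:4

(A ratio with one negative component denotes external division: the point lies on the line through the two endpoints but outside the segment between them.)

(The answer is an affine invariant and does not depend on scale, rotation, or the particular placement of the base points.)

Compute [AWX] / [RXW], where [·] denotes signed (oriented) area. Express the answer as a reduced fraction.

[AWX]:[RXW] = -80/51

Assign N = (0, 0), Q = (1, 0), C = (0, 1), A = (2, 1) — the answer is frame-independent, so this choice is without loss of generality.
1. R lies on line CN with CR:RN = 3:5 ⇒ R = (0, 5/8)
2. X lies on line AN with AX:XN = 5:(-2) ⇒ X = (-4/3, -2/3)
3. W lies on line RQ with RW:WQ = -5:4 ⇒ W = (5, -5/2)
2·[AWX] = -50/3, 2·[RXW] = 85/8
[AWX]:[RXW] = -50/3:85/8 = -80/51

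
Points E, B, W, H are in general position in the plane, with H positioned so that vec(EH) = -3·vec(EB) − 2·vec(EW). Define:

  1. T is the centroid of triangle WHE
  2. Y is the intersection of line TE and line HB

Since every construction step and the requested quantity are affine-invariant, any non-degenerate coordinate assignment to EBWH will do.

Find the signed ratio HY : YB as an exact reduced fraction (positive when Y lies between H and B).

HY:YB = -3

Set E = (0, 0), B = (1, 0), W = (0, 1), H = (-3, -2); any affine frame gives the same invariant.
1. T is the centroid of triangle WHE ⇒ T = (-1, -1/3)
2. Y is the intersection of line TE and line HB ⇒ Y = (3, 1)
Y = H + t·(B−H) with t = 3/2, so HY:YB = t:(1−t) = 3/2:-1/2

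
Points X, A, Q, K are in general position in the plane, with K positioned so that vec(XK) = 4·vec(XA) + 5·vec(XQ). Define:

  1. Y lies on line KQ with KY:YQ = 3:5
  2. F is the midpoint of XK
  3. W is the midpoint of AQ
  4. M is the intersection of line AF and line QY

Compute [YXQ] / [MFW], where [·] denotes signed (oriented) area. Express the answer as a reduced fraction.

Work in coordinates with X = (0, 0), A = (1, 0), Q = (0, 1), K = (4, 5).
1. Y lies on line KQ with KY:YQ = 3:5 ⇒ Y = (5/2, 7/2)
2. F is the midpoint of XK ⇒ F = (2, 5/2)
3. W is the midpoint of AQ ⇒ W = (1/2, 1/2)
4. M is the intersection of line AF and line QY ⇒ M = (7/3, 10/3)
2·[YXQ] = -5/2, 2·[MFW] = -7/12
[YXQ]:[MFW] = -5/2:-7/12 = 30/7

[YXQ]:[MFW] = 30/7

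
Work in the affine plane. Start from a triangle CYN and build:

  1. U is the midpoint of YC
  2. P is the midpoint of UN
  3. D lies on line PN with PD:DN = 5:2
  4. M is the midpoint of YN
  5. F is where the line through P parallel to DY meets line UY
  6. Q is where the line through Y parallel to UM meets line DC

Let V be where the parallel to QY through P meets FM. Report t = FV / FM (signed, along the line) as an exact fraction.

Work in coordinates with C = (0, 0), Y = (1, 0), N = (0, 1).
1. U is the midpoint of YC ⇒ U = (1/2, 0)
2. P is the midpoint of UN ⇒ P = (1/4, 1/2)
3. D lies on line PN with PD:DN = 5:2 ⇒ D = (1/14, 6/7)
4. M is the midpoint of YN ⇒ M = (1/2, 1/2)
5. F is where the line through P parallel to DY meets line UY ⇒ F = (19/24, 0)
6. Q is where the line through Y parallel to UM meets line DC ⇒ Q = (1, 12)
through P parallel to QY: direction (0, -12); meets FM at V = (1/4, 13/14)
V = F + t·(M−F) with t = 13/7

t = 13/7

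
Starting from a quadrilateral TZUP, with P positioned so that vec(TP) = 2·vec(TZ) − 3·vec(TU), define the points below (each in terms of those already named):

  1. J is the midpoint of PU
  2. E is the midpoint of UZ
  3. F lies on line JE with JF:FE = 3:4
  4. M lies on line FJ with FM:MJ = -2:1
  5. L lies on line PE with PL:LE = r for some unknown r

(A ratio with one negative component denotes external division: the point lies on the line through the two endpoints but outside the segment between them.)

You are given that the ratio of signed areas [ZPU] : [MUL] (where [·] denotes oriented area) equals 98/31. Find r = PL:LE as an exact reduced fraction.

Choose coordinates T = (0, 0), Z = (1, 0), U = (0, 1), P = (2, -3).
1. J is the midpoint of PU ⇒ J = (1, -1)
2. E is the midpoint of UZ ⇒ E = (1/2, 1/2)
3. F lies on line JE with JF:FE = 3:4 ⇒ F = (11/14, -5/14)
4. M lies on line FJ with FM:MJ = -2:1 ⇒ M = (17/14, -23/14)
5. With PL:LE = r, write λ = r/(r+1) so L = P + λ·(E−P); L is affine-linear in λ
Every point depending on L is an affine combination of L and λ-independent points, so each such coordinate is linear in λ; the λ² term in each signed area is a multiple of (E−P)×(E−P) = 0, so 2·[ZPU] and 2·[MUL] are each linear in λ. Evaluating at λ=0 and λ=1:
  2·[ZPU] = -2,   2·[MUL] = -2/7·λ − 3/7
So [ZPU]:[MUL] = (-2) / (-2/7·λ − 3/7). Setting this equal to 98/31:
  -2 = 98/31·(-2/7·λ − 3/7)  ⇒  λ = 5/7
Then r = λ/(1−λ) = (5/7)/(2/7) = 5/2. Check: with r = 5/2, L = (13/14, -1/2) and [ZPU]:[MUL] = 98/31 as required.

r = 5/2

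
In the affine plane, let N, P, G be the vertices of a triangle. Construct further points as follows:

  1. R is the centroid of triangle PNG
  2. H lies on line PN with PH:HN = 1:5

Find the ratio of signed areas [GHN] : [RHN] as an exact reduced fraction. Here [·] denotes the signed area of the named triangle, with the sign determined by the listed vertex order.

[GHN]:[RHN] = 3

Work in coordinates with N = (0, 0), P = (1, 0), G = (0, 1).
1. R is the centroid of triangle PNG ⇒ R = (1/3, 1/3)
2. H lies on line PN with PH:HN = 1:5 ⇒ H = (5/6, 0)
2·[GHN] = -5/6, 2·[RHN] = -5/18
[GHN]:[RHN] = -5/6:-5/18 = 3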